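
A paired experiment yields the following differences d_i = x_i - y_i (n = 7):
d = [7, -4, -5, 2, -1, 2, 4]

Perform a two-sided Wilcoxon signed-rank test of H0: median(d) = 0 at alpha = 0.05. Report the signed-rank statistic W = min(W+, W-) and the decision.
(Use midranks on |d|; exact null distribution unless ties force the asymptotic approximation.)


Step 1: Drop any zero differences (none here) and take |d_i|.
|d| = [7, 4, 5, 2, 1, 2, 4]
Step 2: Midrank |d_i| (ties get averaged ranks).
ranks: |7|->7, |4|->4.5, |5|->6, |2|->2.5, |1|->1, |2|->2.5, |4|->4.5
Step 3: Attach original signs; sum ranks with positive sign and with negative sign.
W+ = 7 + 2.5 + 2.5 + 4.5 = 16.5
W- = 4.5 + 6 + 1 = 11.5
(Check: W+ + W- = 28 should equal n(n+1)/2 = 28.)
Step 4: Test statistic W = min(W+, W-) = 11.5.
Step 5: Ties in |d|, so use the tie-corrected normal approximation.
        E[W] = n(n+1)/4 = 7*8/4 = 14.
        Tie groups: |d|=2 (t=2), |d|=4 (t=2); sum(t^3 - t) = 12.
        Var[W] = n(n+1)(2n+1)/24 - sum(t^3-t)/48 = 840/24 - 12/48 = 34.75.
        z = (W - E[W]) / sqrt(Var[W]) = (11.5 - 14) / 5.8949 = -0.4241.
        Two-sided p = 2*Phi(z) = 0.671497.
Step 6: alpha = 0.05. fail to reject H0.

W+ = 16.5, W- = 11.5, W = min = 11.5, p = 0.671497, fail to reject H0.


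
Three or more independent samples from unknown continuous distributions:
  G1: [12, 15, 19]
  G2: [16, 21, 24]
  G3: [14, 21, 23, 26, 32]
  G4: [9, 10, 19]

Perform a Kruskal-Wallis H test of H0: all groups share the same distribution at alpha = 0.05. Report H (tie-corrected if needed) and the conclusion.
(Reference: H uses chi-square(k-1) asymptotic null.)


Step 1: Combine all N = 14 observations and assign midranks.
sorted (value, group, rank): (9,G4,1), (10,G4,2), (12,G1,3), (14,G3,4), (15,G1,5), (16,G2,6), (19,G1,7.5), (19,G4,7.5), (21,G2,9.5), (21,G3,9.5), (23,G3,11), (24,G2,12), (26,G3,13), (32,G3,14)
Step 2: Sum ranks within each group.
R_1 = 15.5 (n_1 = 3)
R_2 = 27.5 (n_2 = 3)
R_3 = 51.5 (n_3 = 5)
R_4 = 10.5 (n_4 = 3)
Step 3: H = 12/(N(N+1)) * sum(R_i^2/n_i) - 3(N+1)
     = 12/(14*15) * (15.5^2/3 + 27.5^2/3 + 51.5^2/5 + 10.5^2/3) - 3*15
     = 0.057143 * 899.367 - 45
     = 6.392381.
Step 4: Ties present; correction factor C = 1 - 12/(14^3 - 14) = 0.995604. Corrected H = 6.392381 / 0.995604 = 6.420603.
Step 5: Under H0, H ~ chi^2(3); p-value = 0.092847.
Step 6: alpha = 0.05. fail to reject H0.

H = 6.4206, df = 3, p = 0.092847, fail to reject H0.


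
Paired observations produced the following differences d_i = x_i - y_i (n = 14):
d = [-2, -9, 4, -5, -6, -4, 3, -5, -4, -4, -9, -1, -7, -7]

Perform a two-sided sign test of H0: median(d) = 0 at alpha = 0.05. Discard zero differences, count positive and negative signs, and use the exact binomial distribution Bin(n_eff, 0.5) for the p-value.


Step 1: Discard zero differences. Original n = 14; n_eff = number of nonzero differences = 14.
Nonzero differences (with sign): -2, -9, +4, -5, -6, -4, +3, -5, -4, -4, -9, -1, -7, -7
Step 2: Count signs: positive = 2, negative = 12.
Step 3: Under H0: P(positive) = 0.5, so the number of positives S ~ Bin(14, 0.5).
Step 4: Two-sided exact p-value = sum of Bin(14,0.5) probabilities at or below the observed probability = 0.012939.
Step 5: alpha = 0.05. reject H0.

n_eff = 14, pos = 2, neg = 12, p = 0.012939, reject H0.


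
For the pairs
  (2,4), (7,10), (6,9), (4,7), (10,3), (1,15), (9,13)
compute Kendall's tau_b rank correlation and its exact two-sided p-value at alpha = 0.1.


Step 1: Enumerate the 21 unordered pairs (i,j) with i<j and classify each by sign(x_j-x_i) * sign(y_j-y_i).
  (1,2):dx=+5,dy=+6->C; (1,3):dx=+4,dy=+5->C; (1,4):dx=+2,dy=+3->C; (1,5):dx=+8,dy=-1->D
  (1,6):dx=-1,dy=+11->D; (1,7):dx=+7,dy=+9->C; (2,3):dx=-1,dy=-1->C; (2,4):dx=-3,dy=-3->C
  (2,5):dx=+3,dy=-7->D; (2,6):dx=-6,dy=+5->D; (2,7):dx=+2,dy=+3->C; (3,4):dx=-2,dy=-2->C
  (3,5):dx=+4,dy=-6->D; (3,6):dx=-5,dy=+6->D; (3,7):dx=+3,dy=+4->C; (4,5):dx=+6,dy=-4->D
  (4,6):dx=-3,dy=+8->D; (4,7):dx=+5,dy=+6->C; (5,6):dx=-9,dy=+12->D; (5,7):dx=-1,dy=+10->D
  (6,7):dx=+8,dy=-2->D
Step 2: C = 10, D = 11, total pairs = 21.
Step 3: tau = (C - D)/(n(n-1)/2) = (10 - 11)/21 = -0.047619.
Step 4: Exact two-sided p-value (enumerate n! = 5040 permutations of y under H0): p = 1.000000.
Step 5: alpha = 0.1. fail to reject H0.

tau_b = -0.0476 (C=10, D=11), p = 1.000000, fail to reject H0.


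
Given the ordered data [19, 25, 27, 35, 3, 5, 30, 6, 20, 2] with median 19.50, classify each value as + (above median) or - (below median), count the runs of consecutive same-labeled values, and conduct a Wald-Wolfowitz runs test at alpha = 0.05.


Step 1: Compute median = 19.50; label A = above, B = below.
Labels in order: BAAABBABAB  (n_A = 5, n_B = 5)
Step 2: Count runs R = 7.
Step 3: Under H0 (random ordering), E[R] = 2*n_A*n_B/(n_A+n_B) + 1 = 2*5*5/10 + 1 = 6.0000.
        Var[R] = 2*n_A*n_B*(2*n_A*n_B - n_A - n_B) / ((n_A+n_B)^2 * (n_A+n_B-1)) = 2000/900 = 2.2222.
        SD[R] = 1.4907.
Step 4: Continuity-corrected z = (R - 0.5 - E[R]) / SD[R] = (7 - 0.5 - 6.0000) / 1.4907 = 0.3354.
Step 5: Two-sided p-value via normal approximation = 2*(1 - Phi(|z|)) = 0.737316.
Step 6: alpha = 0.05. fail to reject H0.

R = 7, z = 0.3354, p = 0.737316, fail to reject H0.


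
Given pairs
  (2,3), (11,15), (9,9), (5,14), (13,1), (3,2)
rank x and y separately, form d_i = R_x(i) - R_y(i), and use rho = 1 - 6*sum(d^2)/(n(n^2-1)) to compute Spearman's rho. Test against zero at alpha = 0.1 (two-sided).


Step 1: Rank x and y separately (midranks; no ties here).
rank(x): 2->1, 11->5, 9->4, 5->3, 13->6, 3->2
rank(y): 3->3, 15->6, 9->4, 14->5, 1->1, 2->2
Step 2: d_i = R_x(i) - R_y(i); compute d_i^2.
  (1-3)^2=4, (5-6)^2=1, (4-4)^2=0, (3-5)^2=4, (6-1)^2=25, (2-2)^2=0
sum(d^2) = 34.
Step 3: rho = 1 - 6*34 / (6*(6^2 - 1)) = 1 - 204/210 = 0.028571.
Step 4: Under H0, t = rho * sqrt((n-2)/(1-rho^2)) = 0.0572 ~ t(4).
Step 5: Two-sided p-value from the t-distribution with 4 df = 0.957155.
Step 6: alpha = 0.1. fail to reject H0.

rho = 0.0286, p = 0.957155, fail to reject H0 at alpha = 0.1.


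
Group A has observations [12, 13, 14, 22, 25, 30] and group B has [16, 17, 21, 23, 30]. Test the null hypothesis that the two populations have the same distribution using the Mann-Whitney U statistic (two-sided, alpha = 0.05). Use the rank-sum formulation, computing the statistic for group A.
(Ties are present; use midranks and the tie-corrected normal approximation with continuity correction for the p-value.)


Step 1: Combine and sort all 11 observations; assign midranks.
sorted (value, group): (12,X), (13,X), (14,X), (16,Y), (17,Y), (21,Y), (22,X), (23,Y), (25,X), (30,X), (30,Y)
ranks: 12->1, 13->2, 14->3, 16->4, 17->5, 21->6, 22->7, 23->8, 25->9, 30->10.5, 30->10.5
Step 2: Rank sum for X: R1 = 1 + 2 + 3 + 7 + 9 + 10.5 = 32.5.
Step 3: U_X = R1 - n1(n1+1)/2 = 32.5 - 6*7/2 = 32.5 - 21 = 11.5.
       U_Y = n1*n2 - U_X = 30 - 11.5 = 18.5.
Step 4: Ties are present, so use the tie-corrected normal approximation (with continuity correction) for the p-value.
Step 5: p-value = 0.583025; compare to alpha = 0.05. fail to reject H0.

U_X = 11.5, p = 0.583025, fail to reject H0 at alpha = 0.05.


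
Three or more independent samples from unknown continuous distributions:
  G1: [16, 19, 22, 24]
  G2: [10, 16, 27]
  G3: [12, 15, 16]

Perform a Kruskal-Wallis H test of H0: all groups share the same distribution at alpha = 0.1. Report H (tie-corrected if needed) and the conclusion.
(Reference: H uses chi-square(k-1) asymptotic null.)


Step 1: Combine all N = 10 observations and assign midranks.
sorted (value, group, rank): (10,G2,1), (12,G3,2), (15,G3,3), (16,G1,5), (16,G2,5), (16,G3,5), (19,G1,7), (22,G1,8), (24,G1,9), (27,G2,10)
Step 2: Sum ranks within each group.
R_1 = 29 (n_1 = 4)
R_2 = 16 (n_2 = 3)
R_3 = 10 (n_3 = 3)
Step 3: H = 12/(N(N+1)) * sum(R_i^2/n_i) - 3(N+1)
     = 12/(10*11) * (29^2/4 + 16^2/3 + 10^2/3) - 3*11
     = 0.109091 * 328.917 - 33
     = 2.881818.
Step 4: Ties present; correction factor C = 1 - 24/(10^3 - 10) = 0.975758. Corrected H = 2.881818 / 0.975758 = 2.953416.
Step 5: Under H0, H ~ chi^2(2); p-value = 0.228388.
Step 6: alpha = 0.1. fail to reject H0.

H = 2.9534, df = 2, p = 0.228388, fail to reject H0.


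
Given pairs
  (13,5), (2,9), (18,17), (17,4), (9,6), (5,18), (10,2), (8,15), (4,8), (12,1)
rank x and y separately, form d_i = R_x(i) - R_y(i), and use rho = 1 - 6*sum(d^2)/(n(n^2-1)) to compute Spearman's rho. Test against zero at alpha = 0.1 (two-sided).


Step 1: Rank x and y separately (midranks; no ties here).
rank(x): 13->8, 2->1, 18->10, 17->9, 9->5, 5->3, 10->6, 8->4, 4->2, 12->7
rank(y): 5->4, 9->7, 17->9, 4->3, 6->5, 18->10, 2->2, 15->8, 8->6, 1->1
Step 2: d_i = R_x(i) - R_y(i); compute d_i^2.
  (8-4)^2=16, (1-7)^2=36, (10-9)^2=1, (9-3)^2=36, (5-5)^2=0, (3-10)^2=49, (6-2)^2=16, (4-8)^2=16, (2-6)^2=16, (7-1)^2=36
sum(d^2) = 222.
Step 3: rho = 1 - 6*222 / (10*(10^2 - 1)) = 1 - 1332/990 = -0.345455.
Step 4: Under H0, t = rho * sqrt((n-2)/(1-rho^2)) = -1.0412 ~ t(8).
Step 5: Two-sided p-value from the t-distribution with 8 df = 0.328227.
Step 6: alpha = 0.1. fail to reject H0.

rho = -0.3455, p = 0.328227, fail to reject H0 at alpha = 0.1.


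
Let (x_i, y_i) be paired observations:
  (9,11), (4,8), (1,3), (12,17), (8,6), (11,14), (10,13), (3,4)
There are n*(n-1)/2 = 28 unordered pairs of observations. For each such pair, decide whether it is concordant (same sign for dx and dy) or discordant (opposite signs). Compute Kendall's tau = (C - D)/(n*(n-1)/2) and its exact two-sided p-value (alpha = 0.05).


Step 1: Enumerate the 28 unordered pairs (i,j) with i<j and classify each by sign(x_j-x_i) * sign(y_j-y_i).
  (1,2):dx=-5,dy=-3->C; (1,3):dx=-8,dy=-8->C; (1,4):dx=+3,dy=+6->C; (1,5):dx=-1,dy=-5->C
  (1,6):dx=+2,dy=+3->C; (1,7):dx=+1,dy=+2->C; (1,8):dx=-6,dy=-7->C; (2,3):dx=-3,dy=-5->C
  (2,4):dx=+8,dy=+9->C; (2,5):dx=+4,dy=-2->D; (2,6):dx=+7,dy=+6->C; (2,7):dx=+6,dy=+5->C
  (2,8):dx=-1,dy=-4->C; (3,4):dx=+11,dy=+14->C; (3,5):dx=+7,dy=+3->C; (3,6):dx=+10,dy=+11->C
  (3,7):dx=+9,dy=+10->C; (3,8):dx=+2,dy=+1->C; (4,5):dx=-4,dy=-11->C; (4,6):dx=-1,dy=-3->C
  (4,7):dx=-2,dy=-4->C; (4,8):dx=-9,dy=-13->C; (5,6):dx=+3,dy=+8->C; (5,7):dx=+2,dy=+7->C
  (5,8):dx=-5,dy=-2->C; (6,7):dx=-1,dy=-1->C; (6,8):dx=-8,dy=-10->C; (7,8):dx=-7,dy=-9->C
Step 2: C = 27, D = 1, total pairs = 28.
Step 3: tau = (C - D)/(n(n-1)/2) = (27 - 1)/28 = 0.928571.
Step 4: Exact two-sided p-value (enumerate n! = 40320 permutations of y under H0): p = 0.000397.
Step 5: alpha = 0.05. reject H0.

tau_b = 0.9286 (C=27, D=1), p = 0.000397, reject H0.


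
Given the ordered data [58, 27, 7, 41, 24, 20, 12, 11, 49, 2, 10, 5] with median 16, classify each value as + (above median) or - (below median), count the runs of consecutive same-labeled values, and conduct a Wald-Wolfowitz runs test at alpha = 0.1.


Step 1: Compute median = 16; label A = above, B = below.
Labels in order: AABAAABBABBB  (n_A = 6, n_B = 6)
Step 2: Count runs R = 6.
Step 3: Under H0 (random ordering), E[R] = 2*n_A*n_B/(n_A+n_B) + 1 = 2*6*6/12 + 1 = 7.0000.
        Var[R] = 2*n_A*n_B*(2*n_A*n_B - n_A - n_B) / ((n_A+n_B)^2 * (n_A+n_B-1)) = 4320/1584 = 2.7273.
        SD[R] = 1.6514.
Step 4: Continuity-corrected z = (R + 0.5 - E[R]) / SD[R] = (6 + 0.5 - 7.0000) / 1.6514 = -0.3028.
Step 5: Two-sided p-value via normal approximation = 2*(1 - Phi(|z|)) = 0.762069.
Step 6: alpha = 0.1. fail to reject H0.

R = 6, z = -0.3028, p = 0.762069, fail to reject H0.


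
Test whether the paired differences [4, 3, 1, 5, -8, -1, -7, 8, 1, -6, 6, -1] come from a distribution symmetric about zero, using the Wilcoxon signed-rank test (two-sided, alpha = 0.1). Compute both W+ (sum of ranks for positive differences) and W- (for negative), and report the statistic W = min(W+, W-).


Step 1: Drop any zero differences (none here) and take |d_i|.
|d| = [4, 3, 1, 5, 8, 1, 7, 8, 1, 6, 6, 1]
Step 2: Midrank |d_i| (ties get averaged ranks).
ranks: |4|->6, |3|->5, |1|->2.5, |5|->7, |8|->11.5, |1|->2.5, |7|->10, |8|->11.5, |1|->2.5, |6|->8.5, |6|->8.5, |1|->2.5
Step 3: Attach original signs; sum ranks with positive sign and with negative sign.
W+ = 6 + 5 + 2.5 + 7 + 11.5 + 2.5 + 8.5 = 43
W- = 11.5 + 2.5 + 10 + 8.5 + 2.5 = 35
(Check: W+ + W- = 78 should equal n(n+1)/2 = 78.)
Step 4: Test statistic W = min(W+, W-) = 35.
Step 5: Ties in |d|, so use the tie-corrected normal approximation.
        E[W] = n(n+1)/4 = 12*13/4 = 39.
        Tie groups: |d|=1 (t=4), |d|=6 (t=2), |d|=8 (t=2); sum(t^3 - t) = 72.
        Var[W] = n(n+1)(2n+1)/24 - sum(t^3-t)/48 = 3900/24 - 72/48 = 161.
        z = (W - E[W]) / sqrt(Var[W]) = (35 - 39) / 12.6886 = -0.3152.
        Two-sided p = 2*Phi(z) = 0.752576.
Step 6: alpha = 0.1. fail to reject H0.

W+ = 43, W- = 35, W = min = 35, p = 0.752576, fail to reject H0.


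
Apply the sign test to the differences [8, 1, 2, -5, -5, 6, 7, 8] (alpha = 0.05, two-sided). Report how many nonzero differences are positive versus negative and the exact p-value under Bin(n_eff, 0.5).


Step 1: Discard zero differences. Original n = 8; n_eff = number of nonzero differences = 8.
Nonzero differences (with sign): +8, +1, +2, -5, -5, +6, +7, +8
Step 2: Count signs: positive = 6, negative = 2.
Step 3: Under H0: P(positive) = 0.5, so the number of positives S ~ Bin(8, 0.5).
Step 4: Two-sided exact p-value = sum of Bin(8,0.5) probabilities at or below the observed probability = 0.289062.
Step 5: alpha = 0.05. fail to reject H0.

n_eff = 8, pos = 6, neg = 2, p = 0.289062, fail to reject H0.


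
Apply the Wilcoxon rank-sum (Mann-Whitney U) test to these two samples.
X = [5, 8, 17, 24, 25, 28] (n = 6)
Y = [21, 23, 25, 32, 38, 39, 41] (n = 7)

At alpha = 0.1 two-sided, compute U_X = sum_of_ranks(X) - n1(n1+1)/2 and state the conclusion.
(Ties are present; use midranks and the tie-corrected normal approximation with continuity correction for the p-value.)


Step 1: Combine and sort all 13 observations; assign midranks.
sorted (value, group): (5,X), (8,X), (17,X), (21,Y), (23,Y), (24,X), (25,X), (25,Y), (28,X), (32,Y), (38,Y), (39,Y), (41,Y)
ranks: 5->1, 8->2, 17->3, 21->4, 23->5, 24->6, 25->7.5, 25->7.5, 28->9, 32->10, 38->11, 39->12, 41->13
Step 2: Rank sum for X: R1 = 1 + 2 + 3 + 6 + 7.5 + 9 = 28.5.
Step 3: U_X = R1 - n1(n1+1)/2 = 28.5 - 6*7/2 = 28.5 - 21 = 7.5.
       U_Y = n1*n2 - U_X = 42 - 7.5 = 34.5.
Step 4: Ties are present, so use the tie-corrected normal approximation (with continuity correction) for the p-value.
Step 5: p-value = 0.062928; compare to alpha = 0.1. reject H0.

U_X = 7.5, p = 0.062928, reject H0 at alpha = 0.1.


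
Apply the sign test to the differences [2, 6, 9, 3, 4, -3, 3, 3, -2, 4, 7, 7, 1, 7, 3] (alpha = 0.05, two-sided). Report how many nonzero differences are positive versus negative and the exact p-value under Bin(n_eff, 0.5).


Step 1: Discard zero differences. Original n = 15; n_eff = number of nonzero differences = 15.
Nonzero differences (with sign): +2, +6, +9, +3, +4, -3, +3, +3, -2, +4, +7, +7, +1, +7, +3
Step 2: Count signs: positive = 13, negative = 2.
Step 3: Under H0: P(positive) = 0.5, so the number of positives S ~ Bin(15, 0.5).
Step 4: Two-sided exact p-value = sum of Bin(15,0.5) probabilities at or below the observed probability = 0.007385.
Step 5: alpha = 0.05. reject H0.

n_eff = 15, pos = 13, neg = 2, p = 0.007385, reject H0.


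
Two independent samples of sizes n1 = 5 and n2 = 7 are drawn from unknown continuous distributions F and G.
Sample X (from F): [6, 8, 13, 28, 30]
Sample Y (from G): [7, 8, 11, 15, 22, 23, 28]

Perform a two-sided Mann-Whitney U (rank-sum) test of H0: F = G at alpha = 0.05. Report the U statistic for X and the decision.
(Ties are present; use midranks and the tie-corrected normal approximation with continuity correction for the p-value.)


Step 1: Combine and sort all 12 observations; assign midranks.
sorted (value, group): (6,X), (7,Y), (8,X), (8,Y), (11,Y), (13,X), (15,Y), (22,Y), (23,Y), (28,X), (28,Y), (30,X)
ranks: 6->1, 7->2, 8->3.5, 8->3.5, 11->5, 13->6, 15->7, 22->8, 23->9, 28->10.5, 28->10.5, 30->12
Step 2: Rank sum for X: R1 = 1 + 3.5 + 6 + 10.5 + 12 = 33.
Step 3: U_X = R1 - n1(n1+1)/2 = 33 - 5*6/2 = 33 - 15 = 18.
       U_Y = n1*n2 - U_X = 35 - 18 = 17.
Step 4: Ties are present, so use the tie-corrected normal approximation (with continuity correction) for the p-value.
Step 5: p-value = 1.000000; compare to alpha = 0.05. fail to reject H0.

U_X = 18, p = 1.000000, fail to reject H0 at alpha = 0.05.


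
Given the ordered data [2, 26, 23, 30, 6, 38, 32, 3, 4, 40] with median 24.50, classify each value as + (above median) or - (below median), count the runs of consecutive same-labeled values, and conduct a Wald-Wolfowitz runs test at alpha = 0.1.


Step 1: Compute median = 24.50; label A = above, B = below.
Labels in order: BABABAABBA  (n_A = 5, n_B = 5)
Step 2: Count runs R = 8.
Step 3: Under H0 (random ordering), E[R] = 2*n_A*n_B/(n_A+n_B) + 1 = 2*5*5/10 + 1 = 6.0000.
        Var[R] = 2*n_A*n_B*(2*n_A*n_B - n_A - n_B) / ((n_A+n_B)^2 * (n_A+n_B-1)) = 2000/900 = 2.2222.
        SD[R] = 1.4907.
Step 4: Continuity-corrected z = (R - 0.5 - E[R]) / SD[R] = (8 - 0.5 - 6.0000) / 1.4907 = 1.0062.
Step 5: Two-sided p-value via normal approximation = 2*(1 - Phi(|z|)) = 0.314305.
Step 6: alpha = 0.1. fail to reject H0.

R = 8, z = 1.0062, p = 0.314305, fail to reject H0.


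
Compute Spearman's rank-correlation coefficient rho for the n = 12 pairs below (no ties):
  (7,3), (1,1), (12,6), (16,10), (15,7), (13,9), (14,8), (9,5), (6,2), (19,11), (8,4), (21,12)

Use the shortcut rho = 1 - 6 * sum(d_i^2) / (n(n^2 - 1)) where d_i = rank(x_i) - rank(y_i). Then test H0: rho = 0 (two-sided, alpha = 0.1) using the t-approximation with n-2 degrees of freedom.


Step 1: Rank x and y separately (midranks; no ties here).
rank(x): 7->3, 1->1, 12->6, 16->10, 15->9, 13->7, 14->8, 9->5, 6->2, 19->11, 8->4, 21->12
rank(y): 3->3, 1->1, 6->6, 10->10, 7->7, 9->9, 8->8, 5->5, 2->2, 11->11, 4->4, 12->12
Step 2: d_i = R_x(i) - R_y(i); compute d_i^2.
  (3-3)^2=0, (1-1)^2=0, (6-6)^2=0, (10-10)^2=0, (9-7)^2=4, (7-9)^2=4, (8-8)^2=0, (5-5)^2=0, (2-2)^2=0, (11-11)^2=0, (4-4)^2=0, (12-12)^2=0
sum(d^2) = 8.
Step 3: rho = 1 - 6*8 / (12*(12^2 - 1)) = 1 - 48/1716 = 0.972028.
Step 4: Under H0, t = rho * sqrt((n-2)/(1-rho^2)) = 13.0876 ~ t(10).
Step 5: Two-sided p-value from the t-distribution with 10 df = 0.000000.
Step 6: alpha = 0.1. reject H0.

rho = 0.9720, p = 0.000000, reject H0 at alpha = 0.1.


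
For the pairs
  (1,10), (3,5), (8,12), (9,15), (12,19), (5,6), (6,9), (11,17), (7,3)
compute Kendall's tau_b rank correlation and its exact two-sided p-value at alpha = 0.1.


Step 1: Enumerate the 36 unordered pairs (i,j) with i<j and classify each by sign(x_j-x_i) * sign(y_j-y_i).
  (1,2):dx=+2,dy=-5->D; (1,3):dx=+7,dy=+2->C; (1,4):dx=+8,dy=+5->C; (1,5):dx=+11,dy=+9->C
  (1,6):dx=+4,dy=-4->D; (1,7):dx=+5,dy=-1->D; (1,8):dx=+10,dy=+7->C; (1,9):dx=+6,dy=-7->D
  (2,3):dx=+5,dy=+7->C; (2,4):dx=+6,dy=+10->C; (2,5):dx=+9,dy=+14->C; (2,6):dx=+2,dy=+1->C
  (2,7):dx=+3,dy=+4->C; (2,8):dx=+8,dy=+12->C; (2,9):dx=+4,dy=-2->D; (3,4):dx=+1,dy=+3->C
  (3,5):dx=+4,dy=+7->C; (3,6):dx=-3,dy=-6->C; (3,7):dx=-2,dy=-3->C; (3,8):dx=+3,dy=+5->C
  (3,9):dx=-1,dy=-9->C; (4,5):dx=+3,dy=+4->C; (4,6):dx=-4,dy=-9->C; (4,7):dx=-3,dy=-6->C
  (4,8):dx=+2,dy=+2->C; (4,9):dx=-2,dy=-12->C; (5,6):dx=-7,dy=-13->C; (5,7):dx=-6,dy=-10->C
  (5,8):dx=-1,dy=-2->C; (5,9):dx=-5,dy=-16->C; (6,7):dx=+1,dy=+3->C; (6,8):dx=+6,dy=+11->C
  (6,9):dx=+2,dy=-3->D; (7,8):dx=+5,dy=+8->C; (7,9):dx=+1,dy=-6->D; (8,9):dx=-4,dy=-14->C
Step 2: C = 29, D = 7, total pairs = 36.
Step 3: tau = (C - D)/(n(n-1)/2) = (29 - 7)/36 = 0.611111.
Step 4: Exact two-sided p-value (enumerate n! = 362880 permutations of y under H0): p = 0.024741.
Step 5: alpha = 0.1. reject H0.

tau_b = 0.6111 (C=29, D=7), p = 0.024741, reject H0.


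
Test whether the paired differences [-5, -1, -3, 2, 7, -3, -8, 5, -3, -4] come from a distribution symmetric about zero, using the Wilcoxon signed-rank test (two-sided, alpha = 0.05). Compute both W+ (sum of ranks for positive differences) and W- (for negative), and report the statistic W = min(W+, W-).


Step 1: Drop any zero differences (none here) and take |d_i|.
|d| = [5, 1, 3, 2, 7, 3, 8, 5, 3, 4]
Step 2: Midrank |d_i| (ties get averaged ranks).
ranks: |5|->7.5, |1|->1, |3|->4, |2|->2, |7|->9, |3|->4, |8|->10, |5|->7.5, |3|->4, |4|->6
Step 3: Attach original signs; sum ranks with positive sign and with negative sign.
W+ = 2 + 9 + 7.5 = 18.5
W- = 7.5 + 1 + 4 + 4 + 10 + 4 + 6 = 36.5
(Check: W+ + W- = 55 should equal n(n+1)/2 = 55.)
Step 4: Test statistic W = min(W+, W-) = 18.5.
Step 5: Ties in |d|, so use the tie-corrected normal approximation.
        E[W] = n(n+1)/4 = 10*11/4 = 27.5.
        Tie groups: |d|=3 (t=3), |d|=5 (t=2); sum(t^3 - t) = 30.
        Var[W] = n(n+1)(2n+1)/24 - sum(t^3-t)/48 = 2310/24 - 30/48 = 95.625.
        z = (W - E[W]) / sqrt(Var[W]) = (18.5 - 27.5) / 9.7788 = -0.9204.
        Two-sided p = 2*Phi(z) = 0.357386.
Step 6: alpha = 0.05. fail to reject H0.

W+ = 18.5, W- = 36.5, W = min = 18.5, p = 0.357386, fail to reject H0.


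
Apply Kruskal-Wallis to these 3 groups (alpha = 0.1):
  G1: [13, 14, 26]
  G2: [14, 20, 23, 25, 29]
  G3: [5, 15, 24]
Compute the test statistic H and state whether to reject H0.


Step 1: Combine all N = 11 observations and assign midranks.
sorted (value, group, rank): (5,G3,1), (13,G1,2), (14,G1,3.5), (14,G2,3.5), (15,G3,5), (20,G2,6), (23,G2,7), (24,G3,8), (25,G2,9), (26,G1,10), (29,G2,11)
Step 2: Sum ranks within each group.
R_1 = 15.5 (n_1 = 3)
R_2 = 36.5 (n_2 = 5)
R_3 = 14 (n_3 = 3)
Step 3: H = 12/(N(N+1)) * sum(R_i^2/n_i) - 3(N+1)
     = 12/(11*12) * (15.5^2/3 + 36.5^2/5 + 14^2/3) - 3*12
     = 0.090909 * 411.867 - 36
     = 1.442424.
Step 4: Ties present; correction factor C = 1 - 6/(11^3 - 11) = 0.995455. Corrected H = 1.442424 / 0.995455 = 1.449011.
Step 5: Under H0, H ~ chi^2(2); p-value = 0.484564.
Step 6: alpha = 0.1. fail to reject H0.

H = 1.4490, df = 2, p = 0.484564, fail to reject H0.


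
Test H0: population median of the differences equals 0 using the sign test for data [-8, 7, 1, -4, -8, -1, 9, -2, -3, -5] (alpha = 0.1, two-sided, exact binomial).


Step 1: Discard zero differences. Original n = 10; n_eff = number of nonzero differences = 10.
Nonzero differences (with sign): -8, +7, +1, -4, -8, -1, +9, -2, -3, -5
Step 2: Count signs: positive = 3, negative = 7.
Step 3: Under H0: P(positive) = 0.5, so the number of positives S ~ Bin(10, 0.5).
Step 4: Two-sided exact p-value = sum of Bin(10,0.5) probabilities at or below the observed probability = 0.343750.
Step 5: alpha = 0.1. fail to reject H0.

n_eff = 10, pos = 3, neg = 7, p = 0.343750, fail to reject H0.


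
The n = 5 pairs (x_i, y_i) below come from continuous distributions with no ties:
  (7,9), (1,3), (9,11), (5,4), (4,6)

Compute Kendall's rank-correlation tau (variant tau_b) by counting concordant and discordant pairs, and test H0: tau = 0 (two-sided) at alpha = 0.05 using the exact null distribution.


Step 1: Enumerate the 10 unordered pairs (i,j) with i<j and classify each by sign(x_j-x_i) * sign(y_j-y_i).
  (1,2):dx=-6,dy=-6->C; (1,3):dx=+2,dy=+2->C; (1,4):dx=-2,dy=-5->C; (1,5):dx=-3,dy=-3->C
  (2,3):dx=+8,dy=+8->C; (2,4):dx=+4,dy=+1->C; (2,5):dx=+3,dy=+3->C; (3,4):dx=-4,dy=-7->C
  (3,5):dx=-5,dy=-5->C; (4,5):dx=-1,dy=+2->D
Step 2: C = 9, D = 1, total pairs = 10.
Step 3: tau = (C - D)/(n(n-1)/2) = (9 - 1)/10 = 0.800000.
Step 4: Exact two-sided p-value (enumerate n! = 120 permutations of y under H0): p = 0.083333.
Step 5: alpha = 0.05. fail to reject H0.

tau_b = 0.8000 (C=9, D=1), p = 0.083333, fail to reject H0.


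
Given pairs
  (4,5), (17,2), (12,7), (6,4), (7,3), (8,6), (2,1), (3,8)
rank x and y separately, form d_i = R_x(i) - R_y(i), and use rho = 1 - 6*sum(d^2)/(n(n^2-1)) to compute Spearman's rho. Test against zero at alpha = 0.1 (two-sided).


Step 1: Rank x and y separately (midranks; no ties here).
rank(x): 4->3, 17->8, 12->7, 6->4, 7->5, 8->6, 2->1, 3->2
rank(y): 5->5, 2->2, 7->7, 4->4, 3->3, 6->6, 1->1, 8->8
Step 2: d_i = R_x(i) - R_y(i); compute d_i^2.
  (3-5)^2=4, (8-2)^2=36, (7-7)^2=0, (4-4)^2=0, (5-3)^2=4, (6-6)^2=0, (1-1)^2=0, (2-8)^2=36
sum(d^2) = 80.
Step 3: rho = 1 - 6*80 / (8*(8^2 - 1)) = 1 - 480/504 = 0.047619.
Step 4: Under H0, t = rho * sqrt((n-2)/(1-rho^2)) = 0.1168 ~ t(6).
Step 5: Two-sided p-value from the t-distribution with 6 df = 0.910849.
Step 6: alpha = 0.1. fail to reject H0.

rho = 0.0476, p = 0.910849, fail to reject H0 at alpha = 0.1.


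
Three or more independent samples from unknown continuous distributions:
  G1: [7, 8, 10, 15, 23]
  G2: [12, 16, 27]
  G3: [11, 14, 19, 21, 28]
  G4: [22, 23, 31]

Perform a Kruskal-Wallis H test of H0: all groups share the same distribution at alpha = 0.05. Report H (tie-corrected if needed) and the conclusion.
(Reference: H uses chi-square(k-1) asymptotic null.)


Step 1: Combine all N = 16 observations and assign midranks.
sorted (value, group, rank): (7,G1,1), (8,G1,2), (10,G1,3), (11,G3,4), (12,G2,5), (14,G3,6), (15,G1,7), (16,G2,8), (19,G3,9), (21,G3,10), (22,G4,11), (23,G1,12.5), (23,G4,12.5), (27,G2,14), (28,G3,15), (31,G4,16)
Step 2: Sum ranks within each group.
R_1 = 25.5 (n_1 = 5)
R_2 = 27 (n_2 = 3)
R_3 = 44 (n_3 = 5)
R_4 = 39.5 (n_4 = 3)
Step 3: H = 12/(N(N+1)) * sum(R_i^2/n_i) - 3(N+1)
     = 12/(16*17) * (25.5^2/5 + 27^2/3 + 44^2/5 + 39.5^2/3) - 3*17
     = 0.044118 * 1280.33 - 51
     = 5.485294.
Step 4: Ties present; correction factor C = 1 - 6/(16^3 - 16) = 0.998529. Corrected H = 5.485294 / 0.998529 = 5.493373.
Step 5: Under H0, H ~ chi^2(3); p-value = 0.139036.
Step 6: alpha = 0.05. fail to reject H0.

H = 5.4934, df = 3, p = 0.139036, fail to reject H0.


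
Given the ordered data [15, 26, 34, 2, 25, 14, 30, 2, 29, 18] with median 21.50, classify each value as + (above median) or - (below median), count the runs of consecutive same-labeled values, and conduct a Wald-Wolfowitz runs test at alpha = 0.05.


Step 1: Compute median = 21.50; label A = above, B = below.
Labels in order: BAABABABAB  (n_A = 5, n_B = 5)
Step 2: Count runs R = 9.
Step 3: Under H0 (random ordering), E[R] = 2*n_A*n_B/(n_A+n_B) + 1 = 2*5*5/10 + 1 = 6.0000.
        Var[R] = 2*n_A*n_B*(2*n_A*n_B - n_A - n_B) / ((n_A+n_B)^2 * (n_A+n_B-1)) = 2000/900 = 2.2222.
        SD[R] = 1.4907.
Step 4: Continuity-corrected z = (R - 0.5 - E[R]) / SD[R] = (9 - 0.5 - 6.0000) / 1.4907 = 1.6771.
Step 5: Two-sided p-value via normal approximation = 2*(1 - Phi(|z|)) = 0.093533.
Step 6: alpha = 0.05. fail to reject H0.

R = 9, z = 1.6771, p = 0.093533, fail to reject H0.


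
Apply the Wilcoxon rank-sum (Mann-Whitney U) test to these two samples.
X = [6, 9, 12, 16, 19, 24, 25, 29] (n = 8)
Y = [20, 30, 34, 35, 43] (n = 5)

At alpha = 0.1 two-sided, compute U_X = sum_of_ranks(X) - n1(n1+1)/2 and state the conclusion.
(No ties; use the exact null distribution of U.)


Step 1: Combine and sort all 13 observations; assign midranks.
sorted (value, group): (6,X), (9,X), (12,X), (16,X), (19,X), (20,Y), (24,X), (25,X), (29,X), (30,Y), (34,Y), (35,Y), (43,Y)
ranks: 6->1, 9->2, 12->3, 16->4, 19->5, 20->6, 24->7, 25->8, 29->9, 30->10, 34->11, 35->12, 43->13
Step 2: Rank sum for X: R1 = 1 + 2 + 3 + 4 + 5 + 7 + 8 + 9 = 39.
Step 3: U_X = R1 - n1(n1+1)/2 = 39 - 8*9/2 = 39 - 36 = 3.
       U_Y = n1*n2 - U_X = 40 - 3 = 37.
Step 4: No ties, so the exact null distribution of U (based on enumerating the C(13,8) = 1287 equally likely rank assignments) gives the two-sided p-value.
Step 5: p-value = 0.010878; compare to alpha = 0.1. reject H0.

U_X = 3, p = 0.010878, reject H0 at alpha = 0.1.


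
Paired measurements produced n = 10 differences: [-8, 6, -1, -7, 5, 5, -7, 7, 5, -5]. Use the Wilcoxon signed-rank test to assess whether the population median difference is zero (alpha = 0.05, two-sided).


Step 1: Drop any zero differences (none here) and take |d_i|.
|d| = [8, 6, 1, 7, 5, 5, 7, 7, 5, 5]
Step 2: Midrank |d_i| (ties get averaged ranks).
ranks: |8|->10, |6|->6, |1|->1, |7|->8, |5|->3.5, |5|->3.5, |7|->8, |7|->8, |5|->3.5, |5|->3.5
Step 3: Attach original signs; sum ranks with positive sign and with negative sign.
W+ = 6 + 3.5 + 3.5 + 8 + 3.5 = 24.5
W- = 10 + 1 + 8 + 8 + 3.5 = 30.5
(Check: W+ + W- = 55 should equal n(n+1)/2 = 55.)
Step 4: Test statistic W = min(W+, W-) = 24.5.
Step 5: Ties in |d|, so use the tie-corrected normal approximation.
        E[W] = n(n+1)/4 = 10*11/4 = 27.5.
        Tie groups: |d|=5 (t=4), |d|=7 (t=3); sum(t^3 - t) = 84.
        Var[W] = n(n+1)(2n+1)/24 - sum(t^3-t)/48 = 2310/24 - 84/48 = 94.5.
        z = (W - E[W]) / sqrt(Var[W]) = (24.5 - 27.5) / 9.7211 = -0.3086.
        Two-sided p = 2*Phi(z) = 0.757621.
Step 6: alpha = 0.05. fail to reject H0.

W+ = 24.5, W- = 30.5, W = min = 24.5, p = 0.757621, fail to reject H0.


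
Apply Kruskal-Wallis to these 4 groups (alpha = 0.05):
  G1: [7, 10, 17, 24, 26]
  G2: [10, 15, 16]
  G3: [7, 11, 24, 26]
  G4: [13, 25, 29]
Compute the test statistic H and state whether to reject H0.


Step 1: Combine all N = 15 observations and assign midranks.
sorted (value, group, rank): (7,G1,1.5), (7,G3,1.5), (10,G1,3.5), (10,G2,3.5), (11,G3,5), (13,G4,6), (15,G2,7), (16,G2,8), (17,G1,9), (24,G1,10.5), (24,G3,10.5), (25,G4,12), (26,G1,13.5), (26,G3,13.5), (29,G4,15)
Step 2: Sum ranks within each group.
R_1 = 38 (n_1 = 5)
R_2 = 18.5 (n_2 = 3)
R_3 = 30.5 (n_3 = 4)
R_4 = 33 (n_4 = 3)
Step 3: H = 12/(N(N+1)) * sum(R_i^2/n_i) - 3(N+1)
     = 12/(15*16) * (38^2/5 + 18.5^2/3 + 30.5^2/4 + 33^2/3) - 3*16
     = 0.050000 * 998.446 - 48
     = 1.922292.
Step 4: Ties present; correction factor C = 1 - 24/(15^3 - 15) = 0.992857. Corrected H = 1.922292 / 0.992857 = 1.936121.
Step 5: Under H0, H ~ chi^2(3); p-value = 0.585770.
Step 6: alpha = 0.05. fail to reject H0.

H = 1.9361, df = 3, p = 0.585770, fail to reject H0.


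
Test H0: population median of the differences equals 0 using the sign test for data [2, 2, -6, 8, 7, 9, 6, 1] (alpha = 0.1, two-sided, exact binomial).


Step 1: Discard zero differences. Original n = 8; n_eff = number of nonzero differences = 8.
Nonzero differences (with sign): +2, +2, -6, +8, +7, +9, +6, +1
Step 2: Count signs: positive = 7, negative = 1.
Step 3: Under H0: P(positive) = 0.5, so the number of positives S ~ Bin(8, 0.5).
Step 4: Two-sided exact p-value = sum of Bin(8,0.5) probabilities at or below the observed probability = 0.070312.
Step 5: alpha = 0.1. reject H0.

n_eff = 8, pos = 7, neg = 1, p = 0.070312, reject H0.


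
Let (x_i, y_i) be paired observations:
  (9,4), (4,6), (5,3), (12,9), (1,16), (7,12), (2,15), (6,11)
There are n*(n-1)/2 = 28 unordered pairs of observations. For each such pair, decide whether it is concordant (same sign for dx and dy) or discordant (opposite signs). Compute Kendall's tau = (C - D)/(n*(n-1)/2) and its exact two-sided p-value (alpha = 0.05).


Step 1: Enumerate the 28 unordered pairs (i,j) with i<j and classify each by sign(x_j-x_i) * sign(y_j-y_i).
  (1,2):dx=-5,dy=+2->D; (1,3):dx=-4,dy=-1->C; (1,4):dx=+3,dy=+5->C; (1,5):dx=-8,dy=+12->D
  (1,6):dx=-2,dy=+8->D; (1,7):dx=-7,dy=+11->D; (1,8):dx=-3,dy=+7->D; (2,3):dx=+1,dy=-3->D
  (2,4):dx=+8,dy=+3->C; (2,5):dx=-3,dy=+10->D; (2,6):dx=+3,dy=+6->C; (2,7):dx=-2,dy=+9->D
  (2,8):dx=+2,dy=+5->C; (3,4):dx=+7,dy=+6->C; (3,5):dx=-4,dy=+13->D; (3,6):dx=+2,dy=+9->C
  (3,7):dx=-3,dy=+12->D; (3,8):dx=+1,dy=+8->C; (4,5):dx=-11,dy=+7->D; (4,6):dx=-5,dy=+3->D
  (4,7):dx=-10,dy=+6->D; (4,8):dx=-6,dy=+2->D; (5,6):dx=+6,dy=-4->D; (5,7):dx=+1,dy=-1->D
  (5,8):dx=+5,dy=-5->D; (6,7):dx=-5,dy=+3->D; (6,8):dx=-1,dy=-1->C; (7,8):dx=+4,dy=-4->D
Step 2: C = 9, D = 19, total pairs = 28.
Step 3: tau = (C - D)/(n(n-1)/2) = (9 - 19)/28 = -0.357143.
Step 4: Exact two-sided p-value (enumerate n! = 40320 permutations of y under H0): p = 0.275099.
Step 5: alpha = 0.05. fail to reject H0.

tau_b = -0.3571 (C=9, D=19), p = 0.275099, fail to reject H0.


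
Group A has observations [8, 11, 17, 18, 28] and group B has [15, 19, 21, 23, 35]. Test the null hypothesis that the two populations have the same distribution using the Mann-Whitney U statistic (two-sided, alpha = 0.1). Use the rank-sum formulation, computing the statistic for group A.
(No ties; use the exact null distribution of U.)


Step 1: Combine and sort all 10 observations; assign midranks.
sorted (value, group): (8,X), (11,X), (15,Y), (17,X), (18,X), (19,Y), (21,Y), (23,Y), (28,X), (35,Y)
ranks: 8->1, 11->2, 15->3, 17->4, 18->5, 19->6, 21->7, 23->8, 28->9, 35->10
Step 2: Rank sum for X: R1 = 1 + 2 + 4 + 5 + 9 = 21.
Step 3: U_X = R1 - n1(n1+1)/2 = 21 - 5*6/2 = 21 - 15 = 6.
       U_Y = n1*n2 - U_X = 25 - 6 = 19.
Step 4: No ties, so the exact null distribution of U (based on enumerating the C(10,5) = 252 equally likely rank assignments) gives the two-sided p-value.
Step 5: p-value = 0.222222; compare to alpha = 0.1. fail to reject H0.

U_X = 6, p = 0.222222, fail to reject H0 at alpha = 0.1.


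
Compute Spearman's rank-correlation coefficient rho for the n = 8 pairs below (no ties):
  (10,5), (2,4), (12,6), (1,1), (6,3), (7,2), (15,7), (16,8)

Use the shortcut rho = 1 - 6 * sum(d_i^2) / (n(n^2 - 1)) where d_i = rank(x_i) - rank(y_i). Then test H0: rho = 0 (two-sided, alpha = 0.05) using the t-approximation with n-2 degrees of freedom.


Step 1: Rank x and y separately (midranks; no ties here).
rank(x): 10->5, 2->2, 12->6, 1->1, 6->3, 7->4, 15->7, 16->8
rank(y): 5->5, 4->4, 6->6, 1->1, 3->3, 2->2, 7->7, 8->8
Step 2: d_i = R_x(i) - R_y(i); compute d_i^2.
  (5-5)^2=0, (2-4)^2=4, (6-6)^2=0, (1-1)^2=0, (3-3)^2=0, (4-2)^2=4, (7-7)^2=0, (8-8)^2=0
sum(d^2) = 8.
Step 3: rho = 1 - 6*8 / (8*(8^2 - 1)) = 1 - 48/504 = 0.904762.
Step 4: Under H0, t = rho * sqrt((n-2)/(1-rho^2)) = 5.2034 ~ t(6).
Step 5: Two-sided p-value from the t-distribution with 6 df = 0.002008.
Step 6: alpha = 0.05. reject H0.

rho = 0.9048, p = 0.002008, reject H0 at alpha = 0.05.


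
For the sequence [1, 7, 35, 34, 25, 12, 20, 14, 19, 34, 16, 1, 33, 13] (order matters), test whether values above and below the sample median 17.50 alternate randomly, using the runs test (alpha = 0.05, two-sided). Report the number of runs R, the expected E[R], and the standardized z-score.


Step 1: Compute median = 17.50; label A = above, B = below.
Labels in order: BBAAABABAABBAB  (n_A = 7, n_B = 7)
Step 2: Count runs R = 9.
Step 3: Under H0 (random ordering), E[R] = 2*n_A*n_B/(n_A+n_B) + 1 = 2*7*7/14 + 1 = 8.0000.
        Var[R] = 2*n_A*n_B*(2*n_A*n_B - n_A - n_B) / ((n_A+n_B)^2 * (n_A+n_B-1)) = 8232/2548 = 3.2308.
        SD[R] = 1.7974.
Step 4: Continuity-corrected z = (R - 0.5 - E[R]) / SD[R] = (9 - 0.5 - 8.0000) / 1.7974 = 0.2782.
Step 5: Two-sided p-value via normal approximation = 2*(1 - Phi(|z|)) = 0.780879.
Step 6: alpha = 0.05. fail to reject H0.

R = 9, z = 0.2782, p = 0.780879, fail to reject H0.


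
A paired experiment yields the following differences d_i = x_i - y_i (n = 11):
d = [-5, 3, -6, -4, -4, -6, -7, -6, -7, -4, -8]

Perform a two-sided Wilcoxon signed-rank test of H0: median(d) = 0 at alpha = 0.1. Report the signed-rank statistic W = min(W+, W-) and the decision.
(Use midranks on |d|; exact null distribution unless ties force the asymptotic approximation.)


Step 1: Drop any zero differences (none here) and take |d_i|.
|d| = [5, 3, 6, 4, 4, 6, 7, 6, 7, 4, 8]
Step 2: Midrank |d_i| (ties get averaged ranks).
ranks: |5|->5, |3|->1, |6|->7, |4|->3, |4|->3, |6|->7, |7|->9.5, |6|->7, |7|->9.5, |4|->3, |8|->11
Step 3: Attach original signs; sum ranks with positive sign and with negative sign.
W+ = 1 = 1
W- = 5 + 7 + 3 + 3 + 7 + 9.5 + 7 + 9.5 + 3 + 11 = 65
(Check: W+ + W- = 66 should equal n(n+1)/2 = 66.)
Step 4: Test statistic W = min(W+, W-) = 1.
Step 5: Ties in |d|, so use the tie-corrected normal approximation.
        E[W] = n(n+1)/4 = 11*12/4 = 33.
        Tie groups: |d|=4 (t=3), |d|=6 (t=3), |d|=7 (t=2); sum(t^3 - t) = 54.
        Var[W] = n(n+1)(2n+1)/24 - sum(t^3-t)/48 = 3036/24 - 54/48 = 125.375.
        z = (W - E[W]) / sqrt(Var[W]) = (1 - 33) / 11.1971 = -2.8579.
        Two-sided p = 2*Phi(z) = 0.004265.
Step 6: alpha = 0.1. reject H0.

W+ = 1, W- = 65, W = min = 1, p = 0.004265, reject H0.


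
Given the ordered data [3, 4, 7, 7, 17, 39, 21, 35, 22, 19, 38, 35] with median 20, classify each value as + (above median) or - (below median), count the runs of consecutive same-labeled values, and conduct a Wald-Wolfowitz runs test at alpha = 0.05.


Step 1: Compute median = 20; label A = above, B = below.
Labels in order: BBBBBAAAABAA  (n_A = 6, n_B = 6)
Step 2: Count runs R = 4.
Step 3: Under H0 (random ordering), E[R] = 2*n_A*n_B/(n_A+n_B) + 1 = 2*6*6/12 + 1 = 7.0000.
        Var[R] = 2*n_A*n_B*(2*n_A*n_B - n_A - n_B) / ((n_A+n_B)^2 * (n_A+n_B-1)) = 4320/1584 = 2.7273.
        SD[R] = 1.6514.
Step 4: Continuity-corrected z = (R + 0.5 - E[R]) / SD[R] = (4 + 0.5 - 7.0000) / 1.6514 = -1.5138.
Step 5: Two-sided p-value via normal approximation = 2*(1 - Phi(|z|)) = 0.130070.
Step 6: alpha = 0.05. fail to reject H0.

R = 4, z = -1.5138, p = 0.130070, fail to reject H0.


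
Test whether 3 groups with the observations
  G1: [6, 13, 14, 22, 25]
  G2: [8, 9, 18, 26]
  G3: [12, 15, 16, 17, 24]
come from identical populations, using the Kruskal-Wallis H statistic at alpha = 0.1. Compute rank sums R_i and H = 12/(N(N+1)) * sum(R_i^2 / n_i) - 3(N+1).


Step 1: Combine all N = 14 observations and assign midranks.
sorted (value, group, rank): (6,G1,1), (8,G2,2), (9,G2,3), (12,G3,4), (13,G1,5), (14,G1,6), (15,G3,7), (16,G3,8), (17,G3,9), (18,G2,10), (22,G1,11), (24,G3,12), (25,G1,13), (26,G2,14)
Step 2: Sum ranks within each group.
R_1 = 36 (n_1 = 5)
R_2 = 29 (n_2 = 4)
R_3 = 40 (n_3 = 5)
Step 3: H = 12/(N(N+1)) * sum(R_i^2/n_i) - 3(N+1)
     = 12/(14*15) * (36^2/5 + 29^2/4 + 40^2/5) - 3*15
     = 0.057143 * 789.45 - 45
     = 0.111429.
Step 4: No ties, so H is used without correction.
Step 5: Under H0, H ~ chi^2(2); p-value = 0.945809.
Step 6: alpha = 0.1. fail to reject H0.

H = 0.1114, df = 2, p = 0.945809, fail to reject H0.


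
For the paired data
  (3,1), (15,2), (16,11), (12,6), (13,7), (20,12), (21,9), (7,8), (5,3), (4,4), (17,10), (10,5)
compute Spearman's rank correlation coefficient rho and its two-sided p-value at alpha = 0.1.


Step 1: Rank x and y separately (midranks; no ties here).
rank(x): 3->1, 15->8, 16->9, 12->6, 13->7, 20->11, 21->12, 7->4, 5->3, 4->2, 17->10, 10->5
rank(y): 1->1, 2->2, 11->11, 6->6, 7->7, 12->12, 9->9, 8->8, 3->3, 4->4, 10->10, 5->5
Step 2: d_i = R_x(i) - R_y(i); compute d_i^2.
  (1-1)^2=0, (8-2)^2=36, (9-11)^2=4, (6-6)^2=0, (7-7)^2=0, (11-12)^2=1, (12-9)^2=9, (4-8)^2=16, (3-3)^2=0, (2-4)^2=4, (10-10)^2=0, (5-5)^2=0
sum(d^2) = 70.
Step 3: rho = 1 - 6*70 / (12*(12^2 - 1)) = 1 - 420/1716 = 0.755245.
Step 4: Under H0, t = rho * sqrt((n-2)/(1-rho^2)) = 3.6438 ~ t(10).
Step 5: Two-sided p-value from the t-distribution with 10 df = 0.004508.
Step 6: alpha = 0.1. reject H0.

rho = 0.7552, p = 0.004508, reject H0 at alpha = 0.1.


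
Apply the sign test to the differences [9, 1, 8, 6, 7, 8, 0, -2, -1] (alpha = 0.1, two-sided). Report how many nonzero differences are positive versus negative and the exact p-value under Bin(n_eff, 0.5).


Step 1: Discard zero differences. Original n = 9; n_eff = number of nonzero differences = 8.
Nonzero differences (with sign): +9, +1, +8, +6, +7, +8, -2, -1
Step 2: Count signs: positive = 6, negative = 2.
Step 3: Under H0: P(positive) = 0.5, so the number of positives S ~ Bin(8, 0.5).
Step 4: Two-sided exact p-value = sum of Bin(8,0.5) probabilities at or below the observed probability = 0.289062.
Step 5: alpha = 0.1. fail to reject H0.

n_eff = 8, pos = 6, neg = 2, p = 0.289062, fail to reject H0.


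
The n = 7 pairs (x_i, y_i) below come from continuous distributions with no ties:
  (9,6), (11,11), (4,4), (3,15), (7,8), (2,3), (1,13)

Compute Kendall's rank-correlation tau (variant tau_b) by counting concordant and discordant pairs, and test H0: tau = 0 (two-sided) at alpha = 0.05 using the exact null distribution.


Step 1: Enumerate the 21 unordered pairs (i,j) with i<j and classify each by sign(x_j-x_i) * sign(y_j-y_i).
  (1,2):dx=+2,dy=+5->C; (1,3):dx=-5,dy=-2->C; (1,4):dx=-6,dy=+9->D; (1,5):dx=-2,dy=+2->D
  (1,6):dx=-7,dy=-3->C; (1,7):dx=-8,dy=+7->D; (2,3):dx=-7,dy=-7->C; (2,4):dx=-8,dy=+4->D
  (2,5):dx=-4,dy=-3->C; (2,6):dx=-9,dy=-8->C; (2,7):dx=-10,dy=+2->D; (3,4):dx=-1,dy=+11->D
  (3,5):dx=+3,dy=+4->C; (3,6):dx=-2,dy=-1->C; (3,7):dx=-3,dy=+9->D; (4,5):dx=+4,dy=-7->D
  (4,6):dx=-1,dy=-12->C; (4,7):dx=-2,dy=-2->C; (5,6):dx=-5,dy=-5->C; (5,7):dx=-6,dy=+5->D
  (6,7):dx=-1,dy=+10->D
Step 2: C = 11, D = 10, total pairs = 21.
Step 3: tau = (C - D)/(n(n-1)/2) = (11 - 10)/21 = 0.047619.
Step 4: Exact two-sided p-value (enumerate n! = 5040 permutations of y under H0): p = 1.000000.
Step 5: alpha = 0.05. fail to reject H0.

tau_b = 0.0476 (C=11, D=10), p = 1.000000, fail to reject H0.
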